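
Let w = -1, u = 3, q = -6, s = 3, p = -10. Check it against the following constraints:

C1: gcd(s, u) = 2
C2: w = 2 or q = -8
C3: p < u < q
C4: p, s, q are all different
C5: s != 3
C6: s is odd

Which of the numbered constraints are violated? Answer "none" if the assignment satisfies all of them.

C1: gcd(3, 3) = 3, not 2  ✗
C2: w = -1 ≠ 2 and q = -6 ≠ -8; both disjuncts false  ✗
C3: values -10, 3, -6; u = 3 is not < q = -6  ✗
C4: values -10, 3, -6 are pairwise distinct  ✓
C5: s = 3, but 3 is required to differ  ✗
C6: s = 3 is odd  ✓

Constraints 1, 2, 3, and 5 do not hold.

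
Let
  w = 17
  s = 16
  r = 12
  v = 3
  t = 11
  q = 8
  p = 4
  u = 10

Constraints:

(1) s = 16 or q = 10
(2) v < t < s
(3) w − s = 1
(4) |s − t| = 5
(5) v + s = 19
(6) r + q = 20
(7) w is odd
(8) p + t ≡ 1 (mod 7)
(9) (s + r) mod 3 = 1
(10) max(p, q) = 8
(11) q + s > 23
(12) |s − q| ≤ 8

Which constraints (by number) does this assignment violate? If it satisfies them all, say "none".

All constraints are satisfied.

(1) s = 16 = 16 (first disjunct)  ✓
(2) values 3 < 11 < 16  ✓
(3) w − s = 17 − 16 = 1  ✓
(4) |16 − 11| = 5  ✓
(5) v + s = 3 + 16 = 19  ✓
(6) r + q = 12 + 8 = 20  ✓
(7) w = 17 is odd  ✓
(8) p + t = 15; 15 mod 7 = 1  ✓
(9) s + r = 28; 28 mod 3 = 1  ✓
(10) max(4, 8) = 8  ✓
(11) q + s = 8 + 16 = 24; 24 > 23  ✓
(12) |16 − 8| = 8; 8 ≤ 8  ✓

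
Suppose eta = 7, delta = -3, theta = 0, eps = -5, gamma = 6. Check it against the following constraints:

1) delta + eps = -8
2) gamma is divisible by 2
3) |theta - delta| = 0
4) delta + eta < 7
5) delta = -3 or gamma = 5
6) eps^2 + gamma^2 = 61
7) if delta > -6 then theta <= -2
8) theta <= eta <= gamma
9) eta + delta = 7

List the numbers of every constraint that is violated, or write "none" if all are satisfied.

No — constraints 3, 7, 8, and 9 are not satisfied.

1) delta + eps = -3 + (-5) = -8 — OK.
2) 6 / 2 = 3, so 2 divides 6 — OK.
3) |0 - (-3)| = 3, not 0 — violated.
4) delta + eta = -3 + 7 = 4; 4 < 7 — OK.
5) delta = -3 = -3 (first disjunct) — OK.
6) eps^2 + gamma^2 = (-5)^2 + 6^2 = 25 + 36 = 61 — OK.
7) delta = -3 > -6, so we need theta ≤ -2; but theta = 0 > -2 — violated.
8) values 0, 7, 6; eta = 7 is not <= gamma = 6 — violated.
9) eta + delta = 7 + (-3) = 4, not 7 — violated.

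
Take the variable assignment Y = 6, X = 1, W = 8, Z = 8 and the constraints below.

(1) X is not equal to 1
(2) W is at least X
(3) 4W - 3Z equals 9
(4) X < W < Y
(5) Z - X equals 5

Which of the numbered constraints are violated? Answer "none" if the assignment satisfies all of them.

Constraints 1, 3, 4, 5 do not hold.

(1) X = 1, but 1 is required to differ — violated.
(2) W = 8, X = 1; 8 ≥ 1 — satisfied.
(3) 4W - 3Z = 4(8) - 3(8) = 8, not 9 — violated.
(4) values 1, 8, 6; W = 8 is not < Y = 6 — violated.
(5) Z - X = 8 - 1 = 7, not 5 — violated.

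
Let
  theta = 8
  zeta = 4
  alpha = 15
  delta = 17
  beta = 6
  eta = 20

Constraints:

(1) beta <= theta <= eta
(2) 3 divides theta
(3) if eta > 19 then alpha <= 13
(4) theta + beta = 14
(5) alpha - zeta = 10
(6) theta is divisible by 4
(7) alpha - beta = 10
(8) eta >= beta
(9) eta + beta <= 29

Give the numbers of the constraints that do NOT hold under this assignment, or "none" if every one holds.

(1) values 6 <= 8 <= 20  ✓
(2) 8 = 3*2 + 2, so 3 does not divide 8  ✗
(3) eta = 20 > 19, so we need alpha ≤ 13; but alpha = 15 > 13  ✗
(4) theta + beta = 8 + 6 = 14  ✓
(5) alpha - zeta = 15 - 4 = 11, not 10  ✗
(6) 8 / 4 = 2, so 4 divides 8  ✓
(7) alpha - beta = 15 - 6 = 9, not 10  ✗
(8) eta = 20, beta = 6; 20 ≥ 6  ✓
(9) eta + beta = 20 + 6 = 26; 26 ≤ 29  ✓

Constraints 2, 3, 5, and 7 are violated.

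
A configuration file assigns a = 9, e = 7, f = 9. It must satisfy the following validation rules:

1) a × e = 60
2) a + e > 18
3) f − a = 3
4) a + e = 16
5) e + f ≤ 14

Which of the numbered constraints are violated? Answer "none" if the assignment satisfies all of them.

Violated: 1, 2, 3, 5.

1) a × e = 9 × 7 = 63, not 60  fails
2) a + e = 9 + 7 = 16; 16 ≤ 18, bound 18 not met  fails
3) f − a = 9 − 9 = 0, not 3  fails
4) a + e = 9 + 7 = 16  holds
5) e + f = 7 + 9 = 16; 16 > 14, bound 14 not met  fails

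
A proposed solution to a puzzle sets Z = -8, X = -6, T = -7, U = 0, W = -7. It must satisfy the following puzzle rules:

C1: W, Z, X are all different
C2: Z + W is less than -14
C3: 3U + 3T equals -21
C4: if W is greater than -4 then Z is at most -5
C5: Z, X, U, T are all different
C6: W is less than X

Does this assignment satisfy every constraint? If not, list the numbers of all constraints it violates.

The assignment satisfies every constraint.

C1: values -7, -8, -6 are pairwise distinct  yes
C2: Z + W = -8 + (-7) = -15; -15 < -14  yes
C3: 3U + 3T = 3(0) + 3(-7) = -21  yes
C4: W = -7, not > -4; antecedent false, conditional vacuously true  yes
C5: values -8, -6, 0, -7 are pairwise distinct  yes
C6: W = -7, X = -6; -7 < -6  yes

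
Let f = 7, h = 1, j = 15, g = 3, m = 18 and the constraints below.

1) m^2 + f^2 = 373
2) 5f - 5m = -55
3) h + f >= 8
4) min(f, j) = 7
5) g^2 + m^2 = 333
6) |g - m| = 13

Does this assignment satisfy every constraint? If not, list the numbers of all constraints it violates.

1) m^2 + f^2 = 18^2 + 7^2 = 324 + 49 = 373 — holds.
2) 5f - 5m = 5(7) - 5(18) = -55 — holds.
3) h + f = 1 + 7 = 8; 8 ≥ 8 — holds.
4) min(7, 15) = 7 — holds.
5) g^2 + m^2 = 3^2 + 18^2 = 9 + 324 = 333 — holds.
6) |3 - 18| = 15, not 13 — fails.

No — constraint 6 is not satisfied.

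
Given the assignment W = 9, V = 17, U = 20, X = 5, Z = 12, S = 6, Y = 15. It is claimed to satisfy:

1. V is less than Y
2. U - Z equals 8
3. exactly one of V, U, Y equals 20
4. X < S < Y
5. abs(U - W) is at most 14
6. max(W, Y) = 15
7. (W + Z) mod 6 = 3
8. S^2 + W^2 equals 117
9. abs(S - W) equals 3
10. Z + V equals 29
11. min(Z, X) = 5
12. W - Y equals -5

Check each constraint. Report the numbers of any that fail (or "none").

The assignment fails constraints 1 and 12.

1. V = 17, Y = 15; 17 ≥ 15 (want <)  FAIL
2. U - Z = 20 - 12 = 8  OK
3. V=17, U=20, Y=15; 1 of them equals 20  OK
4. values 5 < 6 < 15  OK
5. abs(20 - 9) = 11; 11 ≤ 14  OK
6. max(9, 15) = 15  OK
7. W + Z = 21; 21 mod 6 = 3  OK
8. S^2 + W^2 = 6^2 + 9^2 = 36 + 81 = 117  OK
9. abs(6 - 9) = 3  OK
10. Z + V = 12 + 17 = 29  OK
11. min(12, 5) = 5  OK
12. W - Y = 9 - 15 = -6, not -5  FAIL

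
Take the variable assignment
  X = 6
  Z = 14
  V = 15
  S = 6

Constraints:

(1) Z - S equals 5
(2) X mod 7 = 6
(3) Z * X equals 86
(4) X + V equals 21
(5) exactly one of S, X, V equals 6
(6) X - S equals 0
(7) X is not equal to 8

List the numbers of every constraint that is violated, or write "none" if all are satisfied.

Constraints 1, 3, and 5 do not hold.

(1) Z - S = 14 - 6 = 8, not 5 — violated.
(2) 6 mod 7 = 6 — satisfied.
(3) Z * X = 14 * 6 = 84, not 86 — violated.
(4) X + V = 6 + 15 = 21 — satisfied.
(5) S=6, X=6, V=15; 2 of them equal 6, not exactly one — violated.
(6) X - S = 6 - 6 = 0 — satisfied.
(7) X = 6, and 6 ≠ 8 — satisfied.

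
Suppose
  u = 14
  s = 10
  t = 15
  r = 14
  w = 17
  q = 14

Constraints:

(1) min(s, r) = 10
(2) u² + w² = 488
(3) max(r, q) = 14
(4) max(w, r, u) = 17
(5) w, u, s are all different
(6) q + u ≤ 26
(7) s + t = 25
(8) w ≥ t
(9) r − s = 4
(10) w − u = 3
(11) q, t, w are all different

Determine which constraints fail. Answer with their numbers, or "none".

(1) min(10, 14) = 10 — holds.
(2) u² + w² = 14² + 17² = 196 + 289 = 485, not 488 — does not hold.
(3) max(14, 14) = 14 — holds.
(4) max(17, 14, 14) = 17 — holds.
(5) values 17, 14, 10 are pairwise distinct — holds.
(6) q + u = 14 + 14 = 28; 28 > 26, bound 26 not met — does not hold.
(7) s + t = 10 + 15 = 25 — holds.
(8) w = 17, t = 15; 17 ≥ 15 — holds.
(9) r − s = 14 − 10 = 4 — holds.
(10) w − u = 17 − 14 = 3 — holds.
(11) values 14, 15, 17 are pairwise distinct — holds.

The assignment fails constraints 2 and 6.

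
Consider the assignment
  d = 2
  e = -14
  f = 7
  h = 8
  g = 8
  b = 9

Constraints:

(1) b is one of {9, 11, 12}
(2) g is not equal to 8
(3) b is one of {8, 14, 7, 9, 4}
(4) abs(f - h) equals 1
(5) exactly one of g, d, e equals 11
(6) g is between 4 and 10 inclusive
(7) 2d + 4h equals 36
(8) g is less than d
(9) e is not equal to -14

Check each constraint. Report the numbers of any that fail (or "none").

The assignment fails constraints 2, 5, 8, and 9.

(1) b = 9 is in {9, 11, 12} — holds.
(2) g = 8, but 8 is required to differ — fails.
(3) b = 9 is in {8, 14, 7, 9, 4} — holds.
(4) abs(7 - 8) = 1 — holds.
(5) g=8, d=2, e=-14; 0 of them equal 11, not exactly one — fails.
(6) g = 8 lies in [4, 10] — holds.
(7) 2d + 4h = 2(2) + 4(8) = 36 — holds.
(8) g = 8, d = 2; 8 ≥ 2 (want <) — fails.
(9) e = -14, but -14 is required to differ — fails.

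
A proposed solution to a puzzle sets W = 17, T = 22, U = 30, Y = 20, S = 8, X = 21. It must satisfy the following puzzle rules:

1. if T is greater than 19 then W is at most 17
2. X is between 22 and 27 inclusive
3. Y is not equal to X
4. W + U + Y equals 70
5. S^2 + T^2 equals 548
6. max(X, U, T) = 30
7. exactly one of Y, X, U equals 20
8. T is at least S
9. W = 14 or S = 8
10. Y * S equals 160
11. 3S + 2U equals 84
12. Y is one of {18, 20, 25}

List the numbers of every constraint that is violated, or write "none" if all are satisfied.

The assignment fails constraints 2 and 4.

1. T = 22 > 19, so we need W ≤ 17; W = 17 ≤ 17 — satisfied.
2. X = 21 is outside [22, 27] — violated.
3. Y = 20, X = 21; distinct — satisfied.
4. W + U + Y = 17 + 30 + 20 = 67, not 70 — violated.
5. S^2 + T^2 = 8^2 + 22^2 = 64 + 484 = 548 — satisfied.
6. max(21, 30, 22) = 30 — satisfied.
7. Y=20, X=21, U=30; 1 of them equals 20 — satisfied.
8. T = 22, S = 8; 22 ≥ 8 — satisfied.
9. W = 17 ≠ 14, but S = 8 = 8 (second disjunct) — satisfied.
10. Y * S = 20 * 8 = 160 — satisfied.
11. 3S + 2U = 3(8) + 2(30) = 84 — satisfied.
12. Y = 20 is in {18, 20, 25} — satisfied.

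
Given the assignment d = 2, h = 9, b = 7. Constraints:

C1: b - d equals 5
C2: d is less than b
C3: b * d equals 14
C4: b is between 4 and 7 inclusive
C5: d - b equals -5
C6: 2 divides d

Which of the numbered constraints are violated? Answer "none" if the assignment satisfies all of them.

All constraints are satisfied.

C1: b - d = 7 - 2 = 5 — holds.
C2: d = 2, b = 7; 2 < 7 — holds.
C3: b * d = 7 * 2 = 14 — holds.
C4: b = 7 lies in [4, 7] — holds.
C5: d - b = 2 - 7 = -5 — holds.
C6: 2 / 2 = 1, so 2 divides 2 — holds.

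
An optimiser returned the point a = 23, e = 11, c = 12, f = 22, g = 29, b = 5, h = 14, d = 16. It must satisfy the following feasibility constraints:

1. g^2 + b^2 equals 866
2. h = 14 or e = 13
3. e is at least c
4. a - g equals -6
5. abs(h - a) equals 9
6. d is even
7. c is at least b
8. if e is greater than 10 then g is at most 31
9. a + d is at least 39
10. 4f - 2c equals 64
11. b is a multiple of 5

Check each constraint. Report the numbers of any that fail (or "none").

No — constraint 3 is not satisfied.

1. g^2 + b^2 = 29^2 + 5^2 = 841 + 25 = 866  true
2. h = 14 = 14 (first disjunct)  true
3. e = 11, c = 12; 11 < 12 (want ≥)  false
4. a - g = 23 - 29 = -6  true
5. abs(14 - 23) = 9  true
6. d = 16 is even  true
7. c = 12, b = 5; 12 ≥ 5  true
8. e = 11 > 10, so we need g ≤ 31; g = 29 ≤ 31  true
9. a + d = 23 + 16 = 39; 39 ≥ 39  true
10. 4f - 2c = 4(22) - 2(12) = 64  true
11. 5 / 5 = 1, so 5 divides 5  true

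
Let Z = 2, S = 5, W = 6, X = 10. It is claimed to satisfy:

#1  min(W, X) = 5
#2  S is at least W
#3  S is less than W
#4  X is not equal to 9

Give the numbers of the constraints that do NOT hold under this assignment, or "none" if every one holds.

#1 min(6, 10) = 6, not 5 — violated.
#2 S = 5, W = 6; 5 < 6 (want ≥) — violated.
#3 S = 5, W = 6; 5 < 6 — OK.
#4 X = 10, and 10 ≠ 9 — OK.

No — constraints 1, 2 are not satisfied.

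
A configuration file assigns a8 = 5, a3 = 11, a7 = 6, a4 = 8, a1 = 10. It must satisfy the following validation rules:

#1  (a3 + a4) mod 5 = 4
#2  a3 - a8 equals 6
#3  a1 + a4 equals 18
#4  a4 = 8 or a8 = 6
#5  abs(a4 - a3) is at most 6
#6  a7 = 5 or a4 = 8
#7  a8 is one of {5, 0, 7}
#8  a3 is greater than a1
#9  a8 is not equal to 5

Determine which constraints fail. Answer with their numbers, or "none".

Violated: 9.

#1 a3 + a4 = 19; 19 mod 5 = 4  holds
#2 a3 - a8 = 11 - 5 = 6  holds
#3 a1 + a4 = 10 + 8 = 18  holds
#4 a4 = 8 = 8 (first disjunct)  holds
#5 abs(8 - 11) = 3; 3 ≤ 6  holds
#6 a7 = 6 ≠ 5, but a4 = 8 = 8 (second disjunct)  holds
#7 a8 = 5 is in {5, 0, 7}  holds
#8 a3 = 11, a1 = 10; 11 > 10  holds
#9 a8 = 5, but 5 is required to differ  fails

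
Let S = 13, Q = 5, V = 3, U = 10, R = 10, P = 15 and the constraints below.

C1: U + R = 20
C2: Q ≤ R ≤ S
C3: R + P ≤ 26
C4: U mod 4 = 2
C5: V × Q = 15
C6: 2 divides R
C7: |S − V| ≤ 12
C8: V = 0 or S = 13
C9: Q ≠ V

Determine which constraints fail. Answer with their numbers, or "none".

C1: U + R = 10 + 10 = 20  holds
C2: values 5 ≤ 10 ≤ 13  holds
C3: R + P = 10 + 15 = 25; 25 ≤ 26  holds
C4: 10 mod 4 = 2  holds
C5: V × Q = 3 × 5 = 15  holds
C6: 10 / 2 = 5, so 2 divides 10  holds
C7: |13 − 3| = 10; 10 ≤ 12  holds
C8: V = 3 ≠ 0, but S = 13 = 13 (second disjunct)  holds
C9: Q = 5, V = 3; distinct  holds

No violations.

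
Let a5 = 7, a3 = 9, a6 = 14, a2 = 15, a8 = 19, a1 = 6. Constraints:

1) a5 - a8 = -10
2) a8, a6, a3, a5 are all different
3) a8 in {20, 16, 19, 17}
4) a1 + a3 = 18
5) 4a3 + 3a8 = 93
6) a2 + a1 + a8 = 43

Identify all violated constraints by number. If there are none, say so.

Constraints 1, 4, 6 do not hold.

1) a5 - a8 = 7 - 19 = -12, not -10  ✗
2) values 19, 14, 9, 7 are pairwise distinct  ✓
3) a8 = 19 is in {20, 16, 19, 17}  ✓
4) a1 + a3 = 6 + 9 = 15, not 18  ✗
5) 4a3 + 3a8 = 4(9) + 3(19) = 93  ✓
6) a2 + a1 + a8 = 15 + 6 + 19 = 40, not 43  ✗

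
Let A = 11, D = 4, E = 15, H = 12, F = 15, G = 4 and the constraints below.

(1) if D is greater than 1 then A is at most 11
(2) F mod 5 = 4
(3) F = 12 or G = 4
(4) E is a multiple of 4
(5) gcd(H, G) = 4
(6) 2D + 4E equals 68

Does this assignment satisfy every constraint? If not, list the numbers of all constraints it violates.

Constraints 2, 4 are violated.

(1) D = 4 > 1, so we need A ≤ 11; A = 11 ≤ 11 — OK.
(2) 15 mod 5 = 0, not 4 — violated.
(3) F = 15 ≠ 12, but G = 4 = 4 (second disjunct) — OK.
(4) 15 = 4*3 + 3, so 4 does not divide 15 — violated.
(5) gcd(12, 4) = 4 — OK.
(6) 2D + 4E = 2(4) + 4(15) = 68 — OK.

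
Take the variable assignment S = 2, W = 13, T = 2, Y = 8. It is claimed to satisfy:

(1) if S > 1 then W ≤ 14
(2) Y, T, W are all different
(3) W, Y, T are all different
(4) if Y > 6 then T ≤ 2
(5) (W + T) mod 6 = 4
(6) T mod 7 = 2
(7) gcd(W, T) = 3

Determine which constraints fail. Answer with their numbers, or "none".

Constraints 5, 7 are violated.

(1) S = 2 > 1, so we need W ≤ 14; W = 13 ≤ 14 — holds.
(2) values 8, 2, 13 are pairwise distinct — holds.
(3) values 13, 8, 2 are pairwise distinct — holds.
(4) Y = 8 > 6, so we need T ≤ 2; T = 2 ≤ 2 — holds.
(5) W + T = 15; 15 mod 6 = 3, not 4 — fails.
(6) 2 mod 7 = 2 — holds.
(7) gcd(13, 2) = 1, not 3 — fails.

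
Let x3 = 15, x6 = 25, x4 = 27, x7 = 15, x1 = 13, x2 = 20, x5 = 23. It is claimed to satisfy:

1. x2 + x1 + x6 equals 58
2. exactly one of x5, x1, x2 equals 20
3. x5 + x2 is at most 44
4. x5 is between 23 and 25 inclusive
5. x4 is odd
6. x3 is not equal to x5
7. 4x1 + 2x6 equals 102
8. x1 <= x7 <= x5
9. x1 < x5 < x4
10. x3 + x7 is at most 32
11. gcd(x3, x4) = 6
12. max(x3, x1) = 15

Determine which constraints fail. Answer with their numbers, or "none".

Constraint 11 does not hold.

1. x2 + x1 + x6 = 20 + 13 + 25 = 58 — OK.
2. x5=23, x1=13, x2=20; 1 of them equals 20 — OK.
3. x5 + x2 = 23 + 20 = 43; 43 ≤ 44 — OK.
4. x5 = 23 lies in [23, 25] — OK.
5. x4 = 27 is odd — OK.
6. x3 = 15, x5 = 23; distinct — OK.
7. 4x1 + 2x6 = 4(13) + 2(25) = 102 — OK.
8. values 13 <= 15 <= 23 — OK.
9. values 13 < 23 < 27 — OK.
10. x3 + x7 = 15 + 15 = 30; 30 ≤ 32 — OK.
11. gcd(15, 27) = 3, not 6 — violated.
12. max(15, 13) = 15 — OK.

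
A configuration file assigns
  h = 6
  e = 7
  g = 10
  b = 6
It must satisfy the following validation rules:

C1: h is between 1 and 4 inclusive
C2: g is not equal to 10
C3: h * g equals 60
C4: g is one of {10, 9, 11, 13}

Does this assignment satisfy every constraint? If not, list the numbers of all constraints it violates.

C1: h = 6 is outside [1, 4] — does not hold.
C2: g = 10, but 10 is required to differ — does not hold.
C3: h * g = 6 * 10 = 60 — holds.
C4: g = 10 is in {10, 9, 11, 13} — holds.

The assignment fails constraints 1 and 2.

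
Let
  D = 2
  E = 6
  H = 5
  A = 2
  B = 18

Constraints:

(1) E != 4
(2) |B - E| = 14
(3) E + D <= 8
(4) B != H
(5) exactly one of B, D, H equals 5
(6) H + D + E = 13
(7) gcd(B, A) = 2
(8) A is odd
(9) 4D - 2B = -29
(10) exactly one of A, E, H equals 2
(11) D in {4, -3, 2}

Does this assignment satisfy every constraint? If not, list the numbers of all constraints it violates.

(1) E = 6, and 6 ≠ 4 — holds.
(2) |18 - 6| = 12, not 14 — fails.
(3) E + D = 6 + 2 = 8; 8 ≤ 8 — holds.
(4) B = 18, H = 5; distinct — holds.
(5) B=18, D=2, H=5; 1 of them equals 5 — holds.
(6) H + D + E = 5 + 2 + 6 = 13 — holds.
(7) gcd(18, 2) = 2 — holds.
(8) A = 2 is even — fails.
(9) 4D - 2B = 4(2) - 2(18) = -28, not -29 — fails.
(10) A=2, E=6, H=5; 1 of them equals 2 — holds.
(11) D = 2 is in {4, -3, 2} — holds.

Constraints 2, 8, 9 do not hold.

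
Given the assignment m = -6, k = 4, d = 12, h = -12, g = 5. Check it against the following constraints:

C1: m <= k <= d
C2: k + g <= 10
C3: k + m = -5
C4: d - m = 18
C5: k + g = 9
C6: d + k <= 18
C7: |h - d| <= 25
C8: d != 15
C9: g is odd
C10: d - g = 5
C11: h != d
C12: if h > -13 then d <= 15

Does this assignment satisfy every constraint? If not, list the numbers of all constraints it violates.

No — constraints 3, 10 are not satisfied.

C1: values -6 <= 4 <= 12  holds
C2: k + g = 4 + 5 = 9; 9 ≤ 10  holds
C3: k + m = 4 + (-6) = -2, not -5  fails
C4: d - m = 12 - (-6) = 18  holds
C5: k + g = 4 + 5 = 9  holds
C6: d + k = 12 + 4 = 16; 16 ≤ 18  holds
C7: |-12 - 12| = 24; 24 ≤ 25  holds
C8: d = 12, and 12 ≠ 15  holds
C9: g = 5 is odd  holds
C10: d - g = 12 - 5 = 7, not 5  fails
C11: h = -12, d = 12; distinct  holds
C12: h = -12 > -13, so we need d ≤ 15; d = 12 ≤ 15  holds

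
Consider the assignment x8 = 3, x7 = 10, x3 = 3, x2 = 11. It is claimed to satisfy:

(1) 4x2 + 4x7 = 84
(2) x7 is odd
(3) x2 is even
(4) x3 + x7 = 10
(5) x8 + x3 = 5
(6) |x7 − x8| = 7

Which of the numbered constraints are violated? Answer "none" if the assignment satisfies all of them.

The assignment fails constraints 2, 3, 4, 5.

(1) 4x2 + 4x7 = 4(11) + 4(10) = 84  holds
(2) x7 = 10 is even  fails
(3) x2 = 11 is odd  fails
(4) x3 + x7 = 3 + 10 = 13, not 10  fails
(5) x8 + x3 = 3 + 3 = 6, not 5  fails
(6) |10 − 3| = 7  holds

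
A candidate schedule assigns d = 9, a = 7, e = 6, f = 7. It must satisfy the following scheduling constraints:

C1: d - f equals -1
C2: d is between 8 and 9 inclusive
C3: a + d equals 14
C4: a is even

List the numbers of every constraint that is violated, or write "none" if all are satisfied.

No — constraints 1, 3, 4 are not satisfied.

C1: d - f = 9 - 7 = 2, not -1  fails
C2: d = 9 lies in [8, 9]  holds
C3: a + d = 7 + 9 = 16, not 14  fails
C4: a = 7 is odd  fails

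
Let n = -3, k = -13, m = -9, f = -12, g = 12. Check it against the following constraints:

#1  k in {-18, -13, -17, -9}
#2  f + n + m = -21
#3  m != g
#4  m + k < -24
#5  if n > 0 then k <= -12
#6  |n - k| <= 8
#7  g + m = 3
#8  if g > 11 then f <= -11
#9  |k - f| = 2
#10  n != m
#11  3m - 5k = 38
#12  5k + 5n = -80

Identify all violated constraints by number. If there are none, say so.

Constraints 2, 4, 6, and 9 do not hold.

#1 k = -13 is in {-18, -13, -17, -9}  true
#2 f + n + m = -12 + (-3) + (-9) = -24, not -21  false
#3 m = -9, g = 12; distinct  true
#4 m + k = -9 + (-13) = -22; -22 ≥ -24, bound -24 not met  false
#5 n = -3, not > 0; antecedent false, conditional vacuously true  true
#6 |-3 - (-13)| = 10; 10 > 8, exceeds bound 8  false
#7 g + m = 12 + (-9) = 3  true
#8 g = 12 > 11, so we need f ≤ -11; f = -12 ≤ -11  true
#9 |-13 - (-12)| = 1, not 2  false
#10 n = -3, m = -9; distinct  true
#11 3m - 5k = 3(-9) - 5(-13) = 38  true
#12 5k + 5n = 5(-13) + 5(-3) = -80  true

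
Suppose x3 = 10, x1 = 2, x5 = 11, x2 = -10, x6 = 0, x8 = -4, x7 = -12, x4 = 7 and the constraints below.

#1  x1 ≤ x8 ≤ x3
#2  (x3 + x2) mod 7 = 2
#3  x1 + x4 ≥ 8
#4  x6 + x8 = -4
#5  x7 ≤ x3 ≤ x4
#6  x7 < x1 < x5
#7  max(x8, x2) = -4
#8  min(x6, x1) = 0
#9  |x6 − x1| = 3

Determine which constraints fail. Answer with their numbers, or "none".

Constraints 1, 2, 5, 9 do not hold.

#1 values 2, -4, 10; x1 = 2 is not ≤ x8 = -4  no
#2 x3 + x2 = 0; 0 mod 7 = 0, not 2  no
#3 x1 + x4 = 2 + 7 = 9; 9 ≥ 8  yes
#4 x6 + x8 = 0 + (-4) = -4  yes
#5 values -12, 10, 7; x3 = 10 is not ≤ x4 = 7  no
#6 values -12 < 2 < 11  yes
#7 max(-4, -10) = -4  yes
#8 min(0, 2) = 0  yes
#9 |0 − 2| = 2, not 3  no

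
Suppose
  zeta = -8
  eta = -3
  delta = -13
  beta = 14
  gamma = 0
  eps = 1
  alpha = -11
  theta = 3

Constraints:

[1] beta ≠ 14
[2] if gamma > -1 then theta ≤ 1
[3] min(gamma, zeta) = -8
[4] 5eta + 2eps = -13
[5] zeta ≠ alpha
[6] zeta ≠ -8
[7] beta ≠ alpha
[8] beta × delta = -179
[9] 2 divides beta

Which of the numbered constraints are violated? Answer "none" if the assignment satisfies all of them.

No — constraints 1, 2, 6, and 8 are not satisfied.

[1] beta = 14, but 14 is required to differ — violated.
[2] gamma = 0 > -1, so we need theta ≤ 1; but theta = 3 > 1 — violated.
[3] min(0, -8) = -8 — satisfied.
[4] 5eta + 2eps = 5(-3) + 2(1) = -13 — satisfied.
[5] zeta = -8, alpha = -11; distinct — satisfied.
[6] zeta = -8, but -8 is required to differ — violated.
[7] beta = 14, alpha = -11; distinct — satisfied.
[8] beta × delta = 14 × (-13) = -182, not -179 — violated.
[9] 14 / 2 = 7, so 2 divides 14 — satisfied.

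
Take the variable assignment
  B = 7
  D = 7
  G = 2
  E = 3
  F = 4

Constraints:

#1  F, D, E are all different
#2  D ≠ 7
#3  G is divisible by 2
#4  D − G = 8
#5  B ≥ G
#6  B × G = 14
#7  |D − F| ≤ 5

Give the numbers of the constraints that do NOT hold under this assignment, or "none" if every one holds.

Constraints 2 and 4 are violated.

#1 values 4, 7, 3 are pairwise distinct  OK
#2 D = 7, but 7 is required to differ  FAIL
#3 2 / 2 = 1, so 2 divides 2  OK
#4 D − G = 7 − 2 = 5, not 8  FAIL
#5 B = 7, G = 2; 7 ≥ 2  OK
#6 B × G = 7 × 2 = 14  OK
#7 |7 − 4| = 3; 3 ≤ 5  OK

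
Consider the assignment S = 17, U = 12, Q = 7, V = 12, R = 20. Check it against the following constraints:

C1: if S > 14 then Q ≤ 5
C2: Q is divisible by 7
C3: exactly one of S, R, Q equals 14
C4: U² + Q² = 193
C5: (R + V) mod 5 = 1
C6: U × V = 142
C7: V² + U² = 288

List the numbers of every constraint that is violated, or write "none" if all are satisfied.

The assignment fails constraints 1, 3, 5, and 6.

C1: S = 17 > 14, so we need Q ≤ 5; but Q = 7 > 5  FAIL
C2: 7 / 7 = 1, so 7 divides 7  OK
C3: S=17, R=20, Q=7; 0 of them equal 14, not exactly one  FAIL
C4: U² + Q² = 12² + 7² = 144 + 49 = 193  OK
C5: R + V = 32; 32 mod 5 = 2, not 1  FAIL
C6: U × V = 12 × 12 = 144, not 142  FAIL
C7: V² + U² = 12² + 12² = 144 + 144 = 288  OK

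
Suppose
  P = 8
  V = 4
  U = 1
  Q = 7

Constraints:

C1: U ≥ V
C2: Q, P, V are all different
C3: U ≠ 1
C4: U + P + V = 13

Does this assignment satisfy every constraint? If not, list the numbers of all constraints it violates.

Constraints 1 and 3 are violated.

C1: U = 1, V = 4; 1 < 4 (want ≥)  ✗
C2: values 7, 8, 4 are pairwise distinct  ✓
C3: U = 1, but 1 is required to differ  ✗
C4: U + P + V = 1 + 8 + 4 = 13  ✓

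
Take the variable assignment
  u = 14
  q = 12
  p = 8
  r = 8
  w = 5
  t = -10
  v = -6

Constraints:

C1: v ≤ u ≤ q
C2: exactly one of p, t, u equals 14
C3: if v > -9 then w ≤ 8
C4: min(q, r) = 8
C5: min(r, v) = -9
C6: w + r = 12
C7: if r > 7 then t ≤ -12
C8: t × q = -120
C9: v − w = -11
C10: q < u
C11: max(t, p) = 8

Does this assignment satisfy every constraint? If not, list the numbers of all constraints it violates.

Violated: 1, 5, 6, and 7.

C1: values -6, 14, 12; u = 14 is not ≤ q = 12  false
C2: p=8, t=-10, u=14; 1 of them equals 14  true
C3: v = -6 > -9, so we need w ≤ 8; w = 5 ≤ 8  true
C4: min(12, 8) = 8  true
C5: min(8, -6) = -6, not -9  false
C6: w + r = 5 + 8 = 13, not 12  false
C7: r = 8 > 7, so we need t ≤ -12; but t = -10 > -12  false
C8: t × q = -10 × 12 = -120  true
C9: v − w = -6 − 5 = -11  true
C10: q = 12, u = 14; 12 < 14  true
C11: max(-10, 8) = 8  true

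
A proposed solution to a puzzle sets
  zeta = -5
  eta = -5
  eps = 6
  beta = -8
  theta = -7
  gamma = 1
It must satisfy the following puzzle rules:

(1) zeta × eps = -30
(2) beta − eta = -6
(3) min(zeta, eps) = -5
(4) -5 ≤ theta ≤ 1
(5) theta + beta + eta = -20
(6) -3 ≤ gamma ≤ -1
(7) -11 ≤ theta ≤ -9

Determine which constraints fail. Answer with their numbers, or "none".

(1) zeta × eps = -5 × 6 = -30 — OK.
(2) beta − eta = -8 − (-5) = -3, not -6 — violated.
(3) min(-5, 6) = -5 — OK.
(4) theta = -7 is outside [-5, 1] — violated.
(5) theta + beta + eta = -7 + (-8) + (-5) = -20 — OK.
(6) gamma = 1 is outside [-3, -1] — violated.
(7) theta = -7 is outside [-11, -9] — violated.

The assignment fails constraints 2, 4, 6, 7.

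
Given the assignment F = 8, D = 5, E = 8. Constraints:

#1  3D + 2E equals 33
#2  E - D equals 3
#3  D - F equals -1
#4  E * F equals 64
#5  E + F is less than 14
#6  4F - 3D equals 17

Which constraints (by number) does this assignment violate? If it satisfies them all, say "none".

#1 3D + 2E = 3(5) + 2(8) = 31, not 33  ✗
#2 E - D = 8 - 5 = 3  ✓
#3 D - F = 5 - 8 = -3, not -1  ✗
#4 E * F = 8 * 8 = 64  ✓
#5 E + F = 8 + 8 = 16; 16 ≥ 14, bound 14 not met  ✗
#6 4F - 3D = 4(8) - 3(5) = 17  ✓

The assignment fails constraints 1, 3, and 5.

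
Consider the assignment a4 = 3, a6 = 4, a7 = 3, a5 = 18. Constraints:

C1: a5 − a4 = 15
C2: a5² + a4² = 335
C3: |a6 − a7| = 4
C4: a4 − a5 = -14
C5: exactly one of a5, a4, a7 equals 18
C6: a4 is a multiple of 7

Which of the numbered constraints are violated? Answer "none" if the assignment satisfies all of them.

C1: a5 − a4 = 18 − 3 = 15 — satisfied.
C2: a5² + a4² = 18² + 3² = 324 + 9 = 333, not 335 — violated.
C3: |4 − 3| = 1, not 4 — violated.
C4: a4 − a5 = 3 − 18 = -15, not -14 — violated.
C5: a5=18, a4=3, a7=3; 1 of them equals 18 — satisfied.
C6: 3 = 7×0 + 3, so 7 does not divide 3 — violated.

No — constraints 2, 3, 4, 6 are not satisfied.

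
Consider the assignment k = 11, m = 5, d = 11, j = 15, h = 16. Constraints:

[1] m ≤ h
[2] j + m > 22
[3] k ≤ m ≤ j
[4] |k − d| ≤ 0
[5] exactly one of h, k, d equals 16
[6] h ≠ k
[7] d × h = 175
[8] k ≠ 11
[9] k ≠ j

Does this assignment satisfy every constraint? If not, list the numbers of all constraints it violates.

[1] m = 5, h = 16; 5 ≤ 16 — holds.
[2] j + m = 15 + 5 = 20; 20 ≤ 22, bound 22 not met — fails.
[3] values 11, 5, 15; k = 11 is not ≤ m = 5 — fails.
[4] |11 − 11| = 0; 0 ≤ 0 — holds.
[5] h=16, k=11, d=11; 1 of them equals 16 — holds.
[6] h = 16, k = 11; distinct — holds.
[7] d × h = 11 × 16 = 176, not 175 — fails.
[8] k = 11, but 11 is required to differ — fails.
[9] k = 11, j = 15; distinct — holds.

Constraints 2, 3, 7, and 8 do not hold.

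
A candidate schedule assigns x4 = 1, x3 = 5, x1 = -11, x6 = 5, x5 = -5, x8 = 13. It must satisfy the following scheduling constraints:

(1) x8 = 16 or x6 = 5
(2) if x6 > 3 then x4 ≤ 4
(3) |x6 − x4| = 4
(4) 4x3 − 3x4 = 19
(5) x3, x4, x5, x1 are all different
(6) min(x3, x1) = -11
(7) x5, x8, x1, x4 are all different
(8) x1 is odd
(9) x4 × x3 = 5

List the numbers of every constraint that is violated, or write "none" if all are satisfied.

No — constraint 4 is not satisfied.

(1) x8 = 13 ≠ 16, but x6 = 5 = 5 (second disjunct) — holds.
(2) x6 = 5 > 3, so we need x4 ≤ 4; x4 = 1 ≤ 4 — holds.
(3) |5 − 1| = 4 — holds.
(4) 4x3 − 3x4 = 4(5) − 3(1) = 17, not 19 — does not hold.
(5) values 5, 1, -5, -11 are pairwise distinct — holds.
(6) min(5, -11) = -11 — holds.
(7) values -5, 13, -11, 1 are pairwise distinct — holds.
(8) x1 = -11 is odd — holds.
(9) x4 × x3 = 1 × 5 = 5 — holds.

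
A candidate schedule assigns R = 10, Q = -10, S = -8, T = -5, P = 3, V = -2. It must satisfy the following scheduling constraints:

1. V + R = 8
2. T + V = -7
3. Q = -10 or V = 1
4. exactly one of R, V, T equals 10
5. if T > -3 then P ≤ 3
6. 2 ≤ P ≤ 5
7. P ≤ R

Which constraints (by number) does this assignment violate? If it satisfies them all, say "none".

Yes — all constraints hold.

1. V + R = -2 + 10 = 8  OK
2. T + V = -5 + (-2) = -7  OK
3. Q = -10 = -10 (first disjunct)  OK
4. R=10, V=-2, T=-5; 1 of them equals 10  OK
5. T = -5, not > -3; antecedent false, conditional vacuously true  OK
6. P = 3 lies in [2, 5]  OK
7. P = 3, R = 10; 3 ≤ 10  OK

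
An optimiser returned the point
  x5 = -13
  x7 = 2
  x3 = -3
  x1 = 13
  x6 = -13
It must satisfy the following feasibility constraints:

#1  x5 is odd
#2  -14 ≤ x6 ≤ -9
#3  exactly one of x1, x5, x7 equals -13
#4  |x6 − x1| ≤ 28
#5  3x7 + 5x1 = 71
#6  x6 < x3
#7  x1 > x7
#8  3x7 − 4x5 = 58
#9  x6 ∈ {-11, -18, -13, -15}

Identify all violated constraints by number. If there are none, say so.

The assignment satisfies every constraint.

#1 x5 = -13 is odd  holds
#2 x6 = -13 lies in [-14, -9]  holds
#3 x1=13, x5=-13, x7=2; 1 of them equals -13  holds
#4 |-13 − 13| = 26; 26 ≤ 28  holds
#5 3x7 + 5x1 = 3(2) + 5(13) = 71  holds
#6 x6 = -13, x3 = -3; -13 < -3  holds
#7 x1 = 13, x7 = 2; 13 > 2  holds
#8 3x7 − 4x5 = 3(2) − 4(-13) = 58  holds
#9 x6 = -13 is in {-11, -18, -13, -15}  holds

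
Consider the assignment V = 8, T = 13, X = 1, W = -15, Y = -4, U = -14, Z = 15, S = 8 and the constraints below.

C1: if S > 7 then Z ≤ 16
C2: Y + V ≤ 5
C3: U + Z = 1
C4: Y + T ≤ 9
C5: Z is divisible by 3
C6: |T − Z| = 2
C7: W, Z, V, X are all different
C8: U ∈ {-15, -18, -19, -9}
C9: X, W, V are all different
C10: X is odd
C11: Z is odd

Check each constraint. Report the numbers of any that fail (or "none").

The assignment fails constraint 8.

C1: S = 8 > 7, so we need Z ≤ 16; Z = 15 ≤ 16 — OK.
C2: Y + V = -4 + 8 = 4; 4 ≤ 5 — OK.
C3: U + Z = -14 + 15 = 1 — OK.
C4: Y + T = -4 + 13 = 9; 9 ≤ 9 — OK.
C5: 15 / 3 = 5, so 3 divides 15 — OK.
C6: |13 − 15| = 2 — OK.
C7: values -15, 15, 8, 1 are pairwise distinct — OK.
C8: U = -14 is not in {-15, -18, -19, -9} — violated.
C9: values 1, -15, 8 are pairwise distinct — OK.
C10: X = 1 is odd — OK.
C11: Z = 15 is odd — OK.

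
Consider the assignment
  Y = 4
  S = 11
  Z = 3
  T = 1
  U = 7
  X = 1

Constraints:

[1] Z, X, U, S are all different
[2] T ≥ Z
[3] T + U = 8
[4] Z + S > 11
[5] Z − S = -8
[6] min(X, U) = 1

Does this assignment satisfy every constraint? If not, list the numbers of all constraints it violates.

The assignment fails constraint 2.

[1] values 3, 1, 7, 11 are pairwise distinct  yes
[2] T = 1, Z = 3; 1 < 3 (want ≥)  no
[3] T + U = 1 + 7 = 8  yes
[4] Z + S = 3 + 11 = 14; 14 > 11  yes
[5] Z − S = 3 − 11 = -8  yes
[6] min(1, 7) = 1  yes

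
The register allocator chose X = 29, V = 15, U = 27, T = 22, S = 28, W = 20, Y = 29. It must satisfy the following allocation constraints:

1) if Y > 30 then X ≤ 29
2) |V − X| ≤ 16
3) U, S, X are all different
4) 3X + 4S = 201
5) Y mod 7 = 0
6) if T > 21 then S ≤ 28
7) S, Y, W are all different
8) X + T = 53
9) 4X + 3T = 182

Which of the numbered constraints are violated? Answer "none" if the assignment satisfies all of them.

1) Y = 29, not > 30; antecedent false, conditional vacuously true  yes
2) |15 − 29| = 14; 14 ≤ 16  yes
3) values 27, 28, 29 are pairwise distinct  yes
4) 3X + 4S = 3(29) + 4(28) = 199, not 201  no
5) 29 mod 7 = 1, not 0  no
6) T = 22 > 21, so we need S ≤ 28; S = 28 ≤ 28  yes
7) values 28, 29, 20 are pairwise distinct  yes
8) X + T = 29 + 22 = 51, not 53  no
9) 4X + 3T = 4(29) + 3(22) = 182  yes

No — constraints 4, 5, 8 are not satisfied.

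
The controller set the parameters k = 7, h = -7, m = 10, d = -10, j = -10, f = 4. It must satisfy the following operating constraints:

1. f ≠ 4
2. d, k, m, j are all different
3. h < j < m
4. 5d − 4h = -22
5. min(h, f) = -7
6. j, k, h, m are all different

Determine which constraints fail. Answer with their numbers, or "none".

Violated: 1, 2, 3.

1. f = 4, but 4 is required to differ — fails.
2. d = j = -10, not all different — fails.
3. values -7, -10, 10; h = -7 is not < j = -10 — fails.
4. 5d − 4h = 5(-10) − 4(-7) = -22 — holds.
5. min(-7, 4) = -7 — holds.
6. values -10, 7, -7, 10 are pairwise distinct — holds.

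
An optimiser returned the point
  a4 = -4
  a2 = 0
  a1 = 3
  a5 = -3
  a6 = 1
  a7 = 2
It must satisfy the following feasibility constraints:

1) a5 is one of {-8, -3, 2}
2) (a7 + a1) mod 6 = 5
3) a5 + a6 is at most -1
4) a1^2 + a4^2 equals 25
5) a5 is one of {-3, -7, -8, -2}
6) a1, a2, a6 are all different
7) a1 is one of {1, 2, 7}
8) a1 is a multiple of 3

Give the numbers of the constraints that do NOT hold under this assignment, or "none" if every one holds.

Constraint 7 is violated.

1) a5 = -3 is in {-8, -3, 2} — satisfied.
2) a7 + a1 = 5; 5 mod 6 = 5 — satisfied.
3) a5 + a6 = -3 + 1 = -2; -2 ≤ -1 — satisfied.
4) a1^2 + a4^2 = 3^2 + (-4)^2 = 9 + 16 = 25 — satisfied.
5) a5 = -3 is in {-3, -7, -8, -2} — satisfied.
6) values 3, 0, 1 are pairwise distinct — satisfied.
7) a1 = 3 is not in {1, 2, 7} — violated.
8) 3 / 3 = 1, so 3 divides 3 — satisfied.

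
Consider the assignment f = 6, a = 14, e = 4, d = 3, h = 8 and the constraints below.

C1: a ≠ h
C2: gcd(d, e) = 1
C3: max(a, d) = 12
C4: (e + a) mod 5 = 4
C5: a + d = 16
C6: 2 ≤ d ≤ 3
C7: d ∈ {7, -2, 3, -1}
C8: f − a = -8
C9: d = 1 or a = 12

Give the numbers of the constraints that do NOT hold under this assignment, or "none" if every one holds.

C1: a = 14, h = 8; distinct  ✓
C2: gcd(3, 4) = 1  ✓
C3: max(14, 3) = 14, not 12  ✗
C4: e + a = 18; 18 mod 5 = 3, not 4  ✗
C5: a + d = 14 + 3 = 17, not 16  ✗
C6: d = 3 lies in [2, 3]  ✓
C7: d = 3 is in {7, -2, 3, -1}  ✓
C8: f − a = 6 − 14 = -8  ✓
C9: d = 3 ≠ 1 and a = 14 ≠ 12; both disjuncts false  ✗

Constraints 3, 4, 5, 9 are violated.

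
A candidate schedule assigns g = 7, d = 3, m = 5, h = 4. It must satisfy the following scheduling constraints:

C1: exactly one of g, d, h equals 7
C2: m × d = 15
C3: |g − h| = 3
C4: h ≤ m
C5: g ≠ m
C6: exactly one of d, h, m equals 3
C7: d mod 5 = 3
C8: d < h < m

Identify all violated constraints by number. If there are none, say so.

C1: g=7, d=3, h=4; 1 of them equals 7  yes
C2: m × d = 5 × 3 = 15  yes
C3: |7 − 4| = 3  yes
C4: h = 4, m = 5; 4 ≤ 5  yes
C5: g = 7, m = 5; distinct  yes
C6: d=3, h=4, m=5; 1 of them equals 3  yes
C7: 3 mod 5 = 3  yes
C8: values 3 < 4 < 5  yes

Yes — all constraints hold.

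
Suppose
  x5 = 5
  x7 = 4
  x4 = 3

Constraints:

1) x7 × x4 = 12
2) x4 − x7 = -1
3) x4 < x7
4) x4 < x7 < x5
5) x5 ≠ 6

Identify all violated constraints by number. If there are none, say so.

All constraints are satisfied.

1) x7 × x4 = 4 × 3 = 12 — OK.
2) x4 − x7 = 3 − 4 = -1 — OK.
3) x4 = 3, x7 = 4; 3 < 4 — OK.
4) values 3 < 4 < 5 — OK.
5) x5 = 5, and 5 ≠ 6 — OK.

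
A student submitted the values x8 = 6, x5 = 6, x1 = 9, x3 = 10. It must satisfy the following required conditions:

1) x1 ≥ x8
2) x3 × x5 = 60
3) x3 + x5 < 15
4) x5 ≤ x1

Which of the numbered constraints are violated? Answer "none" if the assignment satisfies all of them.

No — constraint 3 is not satisfied.

1) x1 = 9, x8 = 6; 9 ≥ 6  holds
2) x3 × x5 = 10 × 6 = 60  holds
3) x3 + x5 = 10 + 6 = 16; 16 ≥ 15, bound 15 not met  fails
4) x5 = 6, x1 = 9; 6 ≤ 9  holds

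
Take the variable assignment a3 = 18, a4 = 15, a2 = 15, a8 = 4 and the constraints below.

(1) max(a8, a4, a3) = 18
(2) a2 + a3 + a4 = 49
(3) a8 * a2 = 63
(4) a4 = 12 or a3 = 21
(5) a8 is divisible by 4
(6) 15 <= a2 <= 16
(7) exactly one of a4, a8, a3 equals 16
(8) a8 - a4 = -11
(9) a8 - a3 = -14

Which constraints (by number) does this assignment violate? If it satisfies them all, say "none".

(1) max(4, 15, 18) = 18  ✓
(2) a2 + a3 + a4 = 15 + 18 + 15 = 48, not 49  ✗
(3) a8 * a2 = 4 * 15 = 60, not 63  ✗
(4) a4 = 15 ≠ 12 and a3 = 18 ≠ 21; both disjuncts false  ✗
(5) 4 / 4 = 1, so 4 divides 4  ✓
(6) a2 = 15 lies in [15, 16]  ✓
(7) a4=15, a8=4, a3=18; 0 of them equal 16, not exactly one  ✗
(8) a8 - a4 = 4 - 15 = -11  ✓
(9) a8 - a3 = 4 - 18 = -14  ✓

Constraints 2, 3, 4, and 7 do not hold.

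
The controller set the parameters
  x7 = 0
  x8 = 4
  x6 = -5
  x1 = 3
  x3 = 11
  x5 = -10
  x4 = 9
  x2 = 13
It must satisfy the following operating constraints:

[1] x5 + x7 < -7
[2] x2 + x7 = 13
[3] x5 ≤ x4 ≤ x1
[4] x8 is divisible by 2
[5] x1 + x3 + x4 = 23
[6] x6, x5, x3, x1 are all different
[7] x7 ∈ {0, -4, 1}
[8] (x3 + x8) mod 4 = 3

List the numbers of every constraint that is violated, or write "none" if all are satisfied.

Constraint 3 does not hold.

[1] x5 + x7 = -10 + 0 = -10; -10 < -7 — holds.
[2] x2 + x7 = 13 + 0 = 13 — holds.
[3] values -10, 9, 3; x4 = 9 is not ≤ x1 = 3 — does not hold.
[4] 4 / 2 = 2, so 2 divides 4 — holds.
[5] x1 + x3 + x4 = 3 + 11 + 9 = 23 — holds.
[6] values -5, -10, 11, 3 are pairwise distinct — holds.
[7] x7 = 0 is in {0, -4, 1} — holds.
[8] x3 + x8 = 15; 15 mod 4 = 3 — holds.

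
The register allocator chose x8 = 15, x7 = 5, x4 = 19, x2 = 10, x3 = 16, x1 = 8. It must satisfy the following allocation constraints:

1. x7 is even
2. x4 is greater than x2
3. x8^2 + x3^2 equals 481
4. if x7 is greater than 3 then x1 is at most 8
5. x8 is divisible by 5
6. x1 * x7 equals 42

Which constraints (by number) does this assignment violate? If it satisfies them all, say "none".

No — constraints 1 and 6 are not satisfied.

1. x7 = 5 is odd — does not hold.
2. x4 = 19, x2 = 10; 19 > 10 — holds.
3. x8^2 + x3^2 = 15^2 + 16^2 = 225 + 256 = 481 — holds.
4. x7 = 5 > 3, so we need x1 ≤ 8; x1 = 8 ≤ 8 — holds.
5. 15 / 5 = 3, so 5 divides 15 — holds.
6. x1 * x7 = 8 * 5 = 40, not 42 — does not hold.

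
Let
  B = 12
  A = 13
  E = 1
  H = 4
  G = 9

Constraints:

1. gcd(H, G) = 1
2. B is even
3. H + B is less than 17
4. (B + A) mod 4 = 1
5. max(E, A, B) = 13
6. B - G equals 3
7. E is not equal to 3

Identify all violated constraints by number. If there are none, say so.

1. gcd(4, 9) = 1 — satisfied.
2. B = 12 is even — satisfied.
3. H + B = 4 + 12 = 16; 16 < 17 — satisfied.
4. B + A = 25; 25 mod 4 = 1 — satisfied.
5. max(1, 13, 12) = 13 — satisfied.
6. B - G = 12 - 9 = 3 — satisfied.
7. E = 1, and 1 ≠ 3 — satisfied.

Yes — all constraints hold.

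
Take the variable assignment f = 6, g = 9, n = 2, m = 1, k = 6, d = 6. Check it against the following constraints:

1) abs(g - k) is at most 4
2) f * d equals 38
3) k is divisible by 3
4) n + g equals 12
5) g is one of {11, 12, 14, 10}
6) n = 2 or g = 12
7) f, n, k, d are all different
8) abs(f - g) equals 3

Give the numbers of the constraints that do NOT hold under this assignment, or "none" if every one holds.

1) abs(9 - 6) = 3; 3 ≤ 4  holds
2) f * d = 6 * 6 = 36, not 38  fails
3) 6 / 3 = 2, so 3 divides 6  holds
4) n + g = 2 + 9 = 11, not 12  fails
5) g = 9 is not in {11, 12, 14, 10}  fails
6) n = 2 = 2 (first disjunct)  holds
7) f = k = 6, not all different  fails
8) abs(6 - 9) = 3  holds

The assignment fails constraints 2, 4, 5, 7.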